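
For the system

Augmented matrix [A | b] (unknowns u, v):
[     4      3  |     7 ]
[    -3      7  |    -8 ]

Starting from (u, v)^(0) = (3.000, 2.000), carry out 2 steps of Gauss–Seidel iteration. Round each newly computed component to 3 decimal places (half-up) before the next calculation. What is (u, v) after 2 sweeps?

Iteration 1:
  u = (7 - (3)·2.000) / (4) = 0.250
  v = (-8 - (-3)·0.250) / (7) = -1.036
Iteration 2:
  u = (7 - (3)·-1.036) / (4) = 2.527
  v = (-8 - (-3)·2.527) / (7) = -0.060

(2.527, -0.060)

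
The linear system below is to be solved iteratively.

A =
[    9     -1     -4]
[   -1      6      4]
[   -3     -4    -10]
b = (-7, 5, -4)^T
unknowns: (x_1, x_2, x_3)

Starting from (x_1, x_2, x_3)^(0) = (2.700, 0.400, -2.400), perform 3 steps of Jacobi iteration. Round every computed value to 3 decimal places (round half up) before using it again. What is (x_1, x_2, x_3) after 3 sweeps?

(-0.771, 0.857, 0.248)

Iteration 1:
  x_1 = (-7 - (-1)·0.400 - (-4)·-2.400) / (9) = -1.800
  x_2 = (5 - (-1)·2.700 - (4)·-2.400) / (6) = 2.883
  x_3 = (-4 - (-3)·2.700 - (-4)·0.400) / (-10) = -0.570
Iteration 2:
  x_1 = (-7 - (-1)·2.883 - (-4)·-0.570) / (9) = -0.711
  x_2 = (5 - (-1)·-1.800 - (4)·-0.570) / (6) = 0.913
  x_3 = (-4 - (-3)·-1.800 - (-4)·2.883) / (-10) = -0.213
Iteration 3:
  x_1 = (-7 - (-1)·0.913 - (-4)·-0.213) / (9) = -0.771
  x_2 = (5 - (-1)·-0.711 - (4)·-0.213) / (6) = 0.857
  x_3 = (-4 - (-3)·-0.711 - (-4)·0.913) / (-10) = 0.248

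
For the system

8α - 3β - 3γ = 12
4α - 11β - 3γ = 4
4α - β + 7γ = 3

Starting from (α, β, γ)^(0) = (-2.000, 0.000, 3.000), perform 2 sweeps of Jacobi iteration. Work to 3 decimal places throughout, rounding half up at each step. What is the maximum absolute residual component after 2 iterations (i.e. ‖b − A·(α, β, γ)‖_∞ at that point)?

Iteration 1:
  α = (12 - (-3)·0.000 - (-3)·3.000) / (8) = 2.625
  β = (4 - (4)·-2.000 - (-3)·3.000) / (-11) = -1.909
  γ = (3 - (4)·-2.000 - (-1)·0.000) / (7) = 1.571
Iteration 2:
  α = (12 - (-3)·-1.909 - (-3)·1.571) / (8) = 1.373
  β = (4 - (4)·2.625 - (-3)·1.571) / (-11) = 0.162
  γ = (3 - (4)·2.625 - (-1)·-1.909) / (7) = -1.344
Residual b − A·x = (-2.530, -3.742, 7.078); ∞-norm = 7.078

7.078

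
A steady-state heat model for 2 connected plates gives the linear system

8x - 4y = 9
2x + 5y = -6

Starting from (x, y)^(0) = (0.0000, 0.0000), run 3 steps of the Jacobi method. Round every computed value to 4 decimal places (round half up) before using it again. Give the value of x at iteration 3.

Iteration 1:
  x = (9 - (-4)·0.0000) / (8) = 1.1250
  y = (-6 - (2)·0.0000) / (5) = -1.2000
Iteration 2:
  x = (9 - (-4)·-1.2000) / (8) = 0.5250
  y = (-6 - (2)·1.1250) / (5) = -1.6500
Iteration 3:
  x = (9 - (-4)·-1.6500) / (8) = 0.3000
  y = (-6 - (2)·0.5250) / (5) = -1.4100

0.3000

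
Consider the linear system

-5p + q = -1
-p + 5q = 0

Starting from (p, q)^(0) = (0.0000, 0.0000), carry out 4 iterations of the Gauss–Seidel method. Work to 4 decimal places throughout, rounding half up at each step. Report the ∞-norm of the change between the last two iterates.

0.0000

Iteration 1:
  p = (-1 - (1)·0.0000) / (-5) = 0.2000
  q = (0 - (-1)·0.2000) / (5) = 0.0400
Iteration 2:
  p = (-1 - (1)·0.0400) / (-5) = 0.2080
  q = (0 - (-1)·0.2080) / (5) = 0.0416
Iteration 3:
  p = (-1 - (1)·0.0416) / (-5) = 0.2083
  q = (0 - (-1)·0.2083) / (5) = 0.0417
Iteration 4:
  p = (-1 - (1)·0.0417) / (-5) = 0.2083
  q = (0 - (-1)·0.2083) / (5) = 0.0417
Change: (0.0000, 0.0000) → max |·| = 0.0000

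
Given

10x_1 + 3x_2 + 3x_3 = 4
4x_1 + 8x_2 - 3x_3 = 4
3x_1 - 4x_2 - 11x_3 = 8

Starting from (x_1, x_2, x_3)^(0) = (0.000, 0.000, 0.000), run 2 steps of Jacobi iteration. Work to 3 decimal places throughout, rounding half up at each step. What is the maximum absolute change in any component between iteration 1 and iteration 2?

0.473

Iteration 1:
  x_1 = (4 - (3)·0.000 - (3)·0.000) / (10) = 0.400
  x_2 = (4 - (4)·0.000 - (-3)·0.000) / (8) = 0.500
  x_3 = (8 - (3)·0.000 - (-4)·0.000) / (-11) = -0.727
Iteration 2:
  x_1 = (4 - (3)·0.500 - (3)·-0.727) / (10) = 0.468
  x_2 = (4 - (4)·0.400 - (-3)·-0.727) / (8) = 0.027
  x_3 = (8 - (3)·0.400 - (-4)·0.500) / (-11) = -0.800
Change: (0.068, -0.473, -0.073) → max |·| = 0.473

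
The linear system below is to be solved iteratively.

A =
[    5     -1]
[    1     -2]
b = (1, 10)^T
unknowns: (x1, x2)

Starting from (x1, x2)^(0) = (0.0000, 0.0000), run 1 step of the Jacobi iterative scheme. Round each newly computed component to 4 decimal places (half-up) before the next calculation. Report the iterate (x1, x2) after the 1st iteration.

Iteration 1:
  x1 = (1 - (-1)·0.0000) / (5) = 0.2000
  x2 = (10 - (1)·0.0000) / (-2) = -5.0000

(0.2000, -5.0000)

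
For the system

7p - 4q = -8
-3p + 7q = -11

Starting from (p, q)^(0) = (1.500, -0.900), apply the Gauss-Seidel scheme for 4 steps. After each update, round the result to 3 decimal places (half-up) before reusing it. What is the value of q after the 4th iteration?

Iteration 1:
  p = (-8 - (-4)·-0.900) / (7) = -1.657
  q = (-11 - (-3)·-1.657) / (7) = -2.282
Iteration 2:
  p = (-8 - (-4)·-2.282) / (7) = -2.447
  q = (-11 - (-3)·-2.447) / (7) = -2.620
Iteration 3:
  p = (-8 - (-4)·-2.620) / (7) = -2.640
  q = (-11 - (-3)·-2.640) / (7) = -2.703
Iteration 4:
  p = (-8 - (-4)·-2.703) / (7) = -2.687
  q = (-11 - (-3)·-2.687) / (7) = -2.723

-2.723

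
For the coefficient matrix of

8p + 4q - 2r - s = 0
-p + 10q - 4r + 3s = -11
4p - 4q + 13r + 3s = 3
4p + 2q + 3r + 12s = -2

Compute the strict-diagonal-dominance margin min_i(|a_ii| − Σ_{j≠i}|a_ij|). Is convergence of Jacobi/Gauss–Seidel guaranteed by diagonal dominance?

1

row 1: |8| − (4+2+1) = 1
row 2: |10| − (1+4+3) = 2
row 3: |13| − (4+4+3) = 2
row 4: |12| − (4+2+3) = 3
minimum over rows = 1 → strictly diagonally dominant (convergence guaranteed)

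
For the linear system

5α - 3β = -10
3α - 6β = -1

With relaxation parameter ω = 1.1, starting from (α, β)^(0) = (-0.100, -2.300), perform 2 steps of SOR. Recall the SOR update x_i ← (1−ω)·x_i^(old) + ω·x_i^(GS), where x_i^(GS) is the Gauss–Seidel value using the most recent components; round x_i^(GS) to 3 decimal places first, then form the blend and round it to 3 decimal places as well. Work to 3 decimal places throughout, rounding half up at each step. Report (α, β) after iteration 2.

Iteration 1:
  α: GS value = (-10 - (-3)·-2.300) / (5) = -3.380;  α ← (1−ω)·-0.100 + ω·-3.380 = -3.708
  β: GS value = (-1 - (3)·-3.708) / (-6) = -1.687;  β ← (1−ω)·-2.300 + ω·-1.687 = -1.626
Iteration 2:
  α: GS value = (-10 - (-3)·-1.626) / (5) = -2.976;  α ← (1−ω)·-3.708 + ω·-2.976 = -2.903
  β: GS value = (-1 - (3)·-2.903) / (-6) = -1.285;  β ← (1−ω)·-1.626 + ω·-1.285 = -1.251

(-2.903, -1.251)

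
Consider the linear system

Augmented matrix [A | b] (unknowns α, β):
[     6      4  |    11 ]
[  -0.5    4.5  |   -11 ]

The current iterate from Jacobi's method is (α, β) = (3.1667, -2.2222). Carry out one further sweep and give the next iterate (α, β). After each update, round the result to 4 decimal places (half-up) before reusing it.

One sweep:
  α = (11 - (4)·-2.2222) / (6) = 3.3148
  β = (-11 - (-0.5)·3.1667) / (4.5) = -2.0926

(3.3148, -2.0926)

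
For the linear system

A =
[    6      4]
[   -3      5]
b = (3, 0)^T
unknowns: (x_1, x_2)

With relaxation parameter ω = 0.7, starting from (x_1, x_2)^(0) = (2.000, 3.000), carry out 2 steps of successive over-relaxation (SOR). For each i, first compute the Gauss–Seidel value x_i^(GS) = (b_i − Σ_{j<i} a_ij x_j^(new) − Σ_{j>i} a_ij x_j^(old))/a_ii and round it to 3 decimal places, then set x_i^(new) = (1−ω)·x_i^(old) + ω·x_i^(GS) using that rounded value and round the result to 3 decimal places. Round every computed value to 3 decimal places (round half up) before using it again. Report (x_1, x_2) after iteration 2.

(-0.117, 0.164)

Iteration 1:
  x_1: GS value = (3 - (4)·3.000) / (6) = -1.500;  x_1 ← (1−ω)·2.000 + ω·-1.500 = -0.450
  x_2: GS value = (0 - (-3)·-0.450) / (5) = -0.270;  x_2 ← (1−ω)·3.000 + ω·-0.270 = 0.711
Iteration 2:
  x_1: GS value = (3 - (4)·0.711) / (6) = 0.026;  x_1 ← (1−ω)·-0.450 + ω·0.026 = -0.117
  x_2: GS value = (0 - (-3)·-0.117) / (5) = -0.070;  x_2 ← (1−ω)·0.711 + ω·-0.070 = 0.164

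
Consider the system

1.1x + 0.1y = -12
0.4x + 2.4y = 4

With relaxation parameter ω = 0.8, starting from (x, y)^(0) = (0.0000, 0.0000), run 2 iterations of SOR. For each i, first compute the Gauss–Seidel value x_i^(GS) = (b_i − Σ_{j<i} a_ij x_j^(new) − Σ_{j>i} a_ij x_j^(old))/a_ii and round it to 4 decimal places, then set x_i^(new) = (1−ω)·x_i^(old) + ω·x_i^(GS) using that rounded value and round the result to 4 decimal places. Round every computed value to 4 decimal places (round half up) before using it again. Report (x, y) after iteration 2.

(-10.6543, 3.2533)

Iteration 1:
  x: GS value = (-12 - (0.1)·0.0000) / (1.1) = -10.9091;  x ← (1−ω)·0.0000 + ω·-10.9091 = -8.7273
  y: GS value = (4 - (0.4)·-8.7273) / (2.4) = 3.1212;  y ← (1−ω)·0.0000 + ω·3.1212 = 2.4970
Iteration 2:
  x: GS value = (-12 - (0.1)·2.4970) / (1.1) = -11.1361;  x ← (1−ω)·-8.7273 + ω·-11.1361 = -10.6543
  y: GS value = (4 - (0.4)·-10.6543) / (2.4) = 3.4424;  y ← (1−ω)·2.4970 + ω·3.4424 = 3.2533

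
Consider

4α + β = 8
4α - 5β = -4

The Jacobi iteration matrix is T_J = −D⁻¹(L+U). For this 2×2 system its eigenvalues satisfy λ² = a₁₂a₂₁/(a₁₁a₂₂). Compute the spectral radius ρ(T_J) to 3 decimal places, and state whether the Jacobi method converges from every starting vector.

a₁₂a₂₁/(a₁₁a₂₂) = (1)·(4) / ((4)·(-5)) = -0.200000
ρ = √|-0.200000| = √0.200000 = 0.447
ρ < 1, so Jacobi converges

0.447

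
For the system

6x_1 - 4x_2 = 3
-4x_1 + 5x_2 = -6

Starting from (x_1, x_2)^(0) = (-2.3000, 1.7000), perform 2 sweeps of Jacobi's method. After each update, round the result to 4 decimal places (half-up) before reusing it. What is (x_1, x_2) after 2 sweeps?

(-1.5267, 0.1066)

Iteration 1:
  x_1 = (3 - (-4)·1.7000) / (6) = 1.6333
  x_2 = (-6 - (-4)·-2.3000) / (5) = -3.0400
Iteration 2:
  x_1 = (3 - (-4)·-3.0400) / (6) = -1.5267
  x_2 = (-6 - (-4)·1.6333) / (5) = 0.1066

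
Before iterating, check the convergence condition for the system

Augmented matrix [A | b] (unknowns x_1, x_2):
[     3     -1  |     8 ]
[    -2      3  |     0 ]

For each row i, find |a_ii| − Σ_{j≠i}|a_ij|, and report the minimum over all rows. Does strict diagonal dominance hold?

1

row 1: |3| − (1) = 2
row 2: |3| − (2) = 1
minimum over rows = 1 → strictly diagonally dominant (convergence guaranteed)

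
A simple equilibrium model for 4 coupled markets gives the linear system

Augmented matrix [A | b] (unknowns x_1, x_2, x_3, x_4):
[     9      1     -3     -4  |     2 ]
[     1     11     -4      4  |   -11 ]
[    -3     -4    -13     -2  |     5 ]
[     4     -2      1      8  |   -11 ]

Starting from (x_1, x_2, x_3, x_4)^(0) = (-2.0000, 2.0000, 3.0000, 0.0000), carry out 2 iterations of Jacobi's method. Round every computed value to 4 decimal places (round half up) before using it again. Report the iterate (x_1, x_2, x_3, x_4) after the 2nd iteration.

Iteration 1:
  x_1 = (2 - (1)·2.0000 - (-3)·3.0000 - (-4)·0.0000) / (9) = 1.0000
  x_2 = (-11 - (1)·-2.0000 - (-4)·3.0000 - (4)·0.0000) / (11) = 0.2727
  x_3 = (5 - (-3)·-2.0000 - (-4)·2.0000 - (-2)·0.0000) / (-13) = -0.5385
  x_4 = (-11 - (4)·-2.0000 - (-2)·2.0000 - (1)·3.0000) / (8) = -0.2500
Iteration 2:
  x_1 = (2 - (1)·0.2727 - (-3)·-0.5385 - (-4)·-0.2500) / (9) = -0.0987
  x_2 = (-11 - (1)·1.0000 - (-4)·-0.5385 - (4)·-0.2500) / (11) = -1.1958
  x_3 = (5 - (-3)·1.0000 - (-4)·0.2727 - (-2)·-0.2500) / (-13) = -0.6608
  x_4 = (-11 - (4)·1.0000 - (-2)·0.2727 - (1)·-0.5385) / (8) = -1.7395

(-0.0987, -1.1958, -0.6608, -1.7395)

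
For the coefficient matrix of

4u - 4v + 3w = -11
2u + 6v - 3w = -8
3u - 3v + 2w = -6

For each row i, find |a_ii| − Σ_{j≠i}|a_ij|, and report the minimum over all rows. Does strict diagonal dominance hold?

row 1: |4| − (4+3) = -3
row 2: |6| − (2+3) = 1
row 3: |2| − (3+3) = -4
minimum over rows = -4 → not strictly diagonally dominant

-4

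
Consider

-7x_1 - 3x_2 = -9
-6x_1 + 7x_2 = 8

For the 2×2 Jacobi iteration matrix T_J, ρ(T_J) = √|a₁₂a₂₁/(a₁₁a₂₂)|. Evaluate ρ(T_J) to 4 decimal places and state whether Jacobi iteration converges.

0.6061

a₁₂a₂₁/(a₁₁a₂₂) = (-3)·(-6) / ((-7)·(7)) = -0.367347
ρ = √|-0.367347| = √0.367347 = 0.6061
ρ < 1, so Jacobi converges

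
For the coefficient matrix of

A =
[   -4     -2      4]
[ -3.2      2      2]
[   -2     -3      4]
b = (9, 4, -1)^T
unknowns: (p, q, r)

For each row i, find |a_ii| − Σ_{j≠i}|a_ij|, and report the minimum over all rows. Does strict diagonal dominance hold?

row 1: |-4| − (2+4) = -2
row 2: |2| − (3.2+2) = -3.2
row 3: |4| − (2+3) = -1
minimum over rows = -3.2 → not strictly diagonally dominant

-3.2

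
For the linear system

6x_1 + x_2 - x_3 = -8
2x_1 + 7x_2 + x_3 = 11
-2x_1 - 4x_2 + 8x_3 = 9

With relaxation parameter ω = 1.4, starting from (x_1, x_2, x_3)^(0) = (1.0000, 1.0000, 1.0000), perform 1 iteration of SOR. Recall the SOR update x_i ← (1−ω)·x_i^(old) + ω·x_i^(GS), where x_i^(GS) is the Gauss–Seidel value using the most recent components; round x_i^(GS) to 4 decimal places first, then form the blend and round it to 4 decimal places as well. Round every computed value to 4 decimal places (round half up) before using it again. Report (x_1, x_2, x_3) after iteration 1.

(-2.2666, 2.5067, 2.1364)

Iteration 1:
  x_1: GS value = (-8 - (1)·1.0000 - (-1)·1.0000) / (6) = -1.3333;  x_1 ← (1−ω)·1.0000 + ω·-1.3333 = -2.2666
  x_2: GS value = (11 - (2)·-2.2666 - (1)·1.0000) / (7) = 2.0762;  x_2 ← (1−ω)·1.0000 + ω·2.0762 = 2.5067
  x_3: GS value = (9 - (-2)·-2.2666 - (-4)·2.5067) / (8) = 1.8117;  x_3 ← (1−ω)·1.0000 + ω·1.8117 = 2.1364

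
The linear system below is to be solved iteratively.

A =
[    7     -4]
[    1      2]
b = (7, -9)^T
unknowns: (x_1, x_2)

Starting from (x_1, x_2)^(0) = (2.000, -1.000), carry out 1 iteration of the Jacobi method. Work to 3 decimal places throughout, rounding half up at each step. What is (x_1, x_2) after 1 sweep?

(0.429, -5.500)

Iteration 1:
  x_1 = (7 - (-4)·-1.000) / (7) = 0.429
  x_2 = (-9 - (1)·2.000) / (2) = -5.500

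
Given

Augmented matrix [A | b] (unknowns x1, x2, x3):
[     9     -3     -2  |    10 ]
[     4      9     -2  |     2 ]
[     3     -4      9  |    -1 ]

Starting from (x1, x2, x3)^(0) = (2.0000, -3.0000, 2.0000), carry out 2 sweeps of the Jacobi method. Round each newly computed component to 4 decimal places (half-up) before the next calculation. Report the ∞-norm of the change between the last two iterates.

Iteration 1:
  x1 = (10 - (-3)·-3.0000 - (-2)·2.0000) / (9) = 0.5556
  x2 = (2 - (4)·2.0000 - (-2)·2.0000) / (9) = -0.2222
  x3 = (-1 - (3)·2.0000 - (-4)·-3.0000) / (9) = -2.1111
Iteration 2:
  x1 = (10 - (-3)·-0.2222 - (-2)·-2.1111) / (9) = 0.5679
  x2 = (2 - (4)·0.5556 - (-2)·-2.1111) / (9) = -0.4938
  x3 = (-1 - (3)·0.5556 - (-4)·-0.2222) / (9) = -0.3951
Change: (0.0123, -0.2716, 1.7160) → max |·| = 1.7160

1.7160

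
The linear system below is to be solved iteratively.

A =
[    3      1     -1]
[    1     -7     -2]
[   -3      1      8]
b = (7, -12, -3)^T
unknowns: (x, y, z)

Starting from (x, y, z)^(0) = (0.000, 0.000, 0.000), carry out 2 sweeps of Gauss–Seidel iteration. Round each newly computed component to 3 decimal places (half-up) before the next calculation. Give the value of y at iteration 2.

Iteration 1:
  x = (7 - (1)·0.000 - (-1)·0.000) / (3) = 2.333
  y = (-12 - (1)·2.333 - (-2)·0.000) / (-7) = 2.048
  z = (-3 - (-3)·2.333 - (1)·2.048) / (8) = 0.244
Iteration 2:
  x = (7 - (1)·2.048 - (-1)·0.244) / (3) = 1.732
  y = (-12 - (1)·1.732 - (-2)·0.244) / (-7) = 1.892
  z = (-3 - (-3)·1.732 - (1)·1.892) / (8) = 0.038

1.892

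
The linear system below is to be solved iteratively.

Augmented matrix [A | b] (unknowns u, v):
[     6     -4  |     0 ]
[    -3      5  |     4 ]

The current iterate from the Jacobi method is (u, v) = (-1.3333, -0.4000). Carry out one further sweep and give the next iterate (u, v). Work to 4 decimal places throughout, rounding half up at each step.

(-0.2667, 0.0000)

One sweep:
  u = (0 - (-4)·-0.4000) / (6) = -0.2667
  v = (4 - (-3)·-1.3333) / (5) = 0.0000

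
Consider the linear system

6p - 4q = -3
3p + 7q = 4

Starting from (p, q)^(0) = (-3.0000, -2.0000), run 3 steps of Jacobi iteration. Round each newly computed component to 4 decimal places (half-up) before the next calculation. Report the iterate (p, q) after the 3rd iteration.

Iteration 1:
  p = (-3 - (-4)·-2.0000) / (6) = -1.8333
  q = (4 - (3)·-3.0000) / (7) = 1.8571
Iteration 2:
  p = (-3 - (-4)·1.8571) / (6) = 0.7381
  q = (4 - (3)·-1.8333) / (7) = 1.3571
Iteration 3:
  p = (-3 - (-4)·1.3571) / (6) = 0.4047
  q = (4 - (3)·0.7381) / (7) = 0.2551

(0.4047, 0.2551)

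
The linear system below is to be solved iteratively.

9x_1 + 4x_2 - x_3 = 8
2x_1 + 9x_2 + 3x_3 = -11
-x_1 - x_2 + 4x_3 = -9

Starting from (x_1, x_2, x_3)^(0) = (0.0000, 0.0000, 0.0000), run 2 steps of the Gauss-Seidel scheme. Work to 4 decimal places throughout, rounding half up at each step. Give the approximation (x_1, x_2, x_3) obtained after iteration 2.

(1.2552, -0.7069, -2.1129)

Iteration 1:
  x_1 = (8 - (4)·0.0000 - (-1)·0.0000) / (9) = 0.8889
  x_2 = (-11 - (2)·0.8889 - (3)·0.0000) / (9) = -1.4198
  x_3 = (-9 - (-1)·0.8889 - (-1)·-1.4198) / (4) = -2.3827
Iteration 2:
  x_1 = (8 - (4)·-1.4198 - (-1)·-2.3827) / (9) = 1.2552
  x_2 = (-11 - (2)·1.2552 - (3)·-2.3827) / (9) = -0.7069
  x_3 = (-9 - (-1)·1.2552 - (-1)·-0.7069) / (4) = -2.1129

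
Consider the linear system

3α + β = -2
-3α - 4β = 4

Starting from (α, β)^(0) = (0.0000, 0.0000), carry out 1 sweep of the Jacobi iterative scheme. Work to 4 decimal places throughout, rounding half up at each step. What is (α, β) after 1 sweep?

Iteration 1:
  α = (-2 - (1)·0.0000) / (3) = -0.6667
  β = (4 - (-3)·0.0000) / (-4) = -1.0000

(-0.6667, -1.0000)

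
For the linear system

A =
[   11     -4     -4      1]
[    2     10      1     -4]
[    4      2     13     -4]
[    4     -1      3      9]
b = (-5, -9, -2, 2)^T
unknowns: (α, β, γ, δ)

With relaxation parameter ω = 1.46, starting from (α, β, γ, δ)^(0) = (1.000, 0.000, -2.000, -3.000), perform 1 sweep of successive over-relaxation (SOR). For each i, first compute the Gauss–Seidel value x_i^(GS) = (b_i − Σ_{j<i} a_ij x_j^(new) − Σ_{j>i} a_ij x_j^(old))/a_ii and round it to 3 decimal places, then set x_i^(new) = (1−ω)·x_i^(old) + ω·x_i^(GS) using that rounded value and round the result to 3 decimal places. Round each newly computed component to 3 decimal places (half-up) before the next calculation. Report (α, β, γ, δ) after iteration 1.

(-1.787, -2.253, 0.657, 2.179)

Iteration 1:
  α: GS value = (-5 - (-4)·0.000 - (-4)·-2.000 - (1)·-3.000) / (11) = -0.909;  α ← (1−ω)·1.000 + ω·-0.909 = -1.787
  β: GS value = (-9 - (2)·-1.787 - (1)·-2.000 - (-4)·-3.000) / (10) = -1.543;  β ← (1−ω)·0.000 + ω·-1.543 = -2.253
  γ: GS value = (-2 - (4)·-1.787 - (2)·-2.253 - (-4)·-3.000) / (13) = -0.180;  γ ← (1−ω)·-2.000 + ω·-0.180 = 0.657
  δ: GS value = (2 - (4)·-1.787 - (-1)·-2.253 - (3)·0.657) / (9) = 0.547;  δ ← (1−ω)·-3.000 + ω·0.547 = 2.179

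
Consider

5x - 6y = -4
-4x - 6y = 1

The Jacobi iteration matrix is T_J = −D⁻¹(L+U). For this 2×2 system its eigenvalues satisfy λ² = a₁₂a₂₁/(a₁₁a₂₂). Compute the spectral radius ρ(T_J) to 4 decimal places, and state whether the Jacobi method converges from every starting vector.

0.8944

a₁₂a₂₁/(a₁₁a₂₂) = (-6)·(-4) / ((5)·(-6)) = -0.800000
ρ = √|-0.800000| = √0.800000 = 0.8944
ρ < 1, so Jacobi converges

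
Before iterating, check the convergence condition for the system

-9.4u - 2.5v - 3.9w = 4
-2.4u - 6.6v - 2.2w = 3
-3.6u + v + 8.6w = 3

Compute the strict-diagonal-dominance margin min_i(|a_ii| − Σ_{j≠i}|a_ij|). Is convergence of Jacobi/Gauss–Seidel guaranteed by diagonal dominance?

row 1: |-9.4| − (2.5+3.9) = 3
row 2: |-6.6| − (2.4+2.2) = 2
row 3: |8.6| − (3.6+1) = 4
minimum over rows = 2 → strictly diagonally dominant (convergence guaranteed)

2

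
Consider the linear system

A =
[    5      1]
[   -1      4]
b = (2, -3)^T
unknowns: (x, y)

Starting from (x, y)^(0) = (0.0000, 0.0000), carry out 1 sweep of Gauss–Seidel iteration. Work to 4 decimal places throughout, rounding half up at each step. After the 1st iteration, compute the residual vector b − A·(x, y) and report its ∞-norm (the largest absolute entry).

0.6500

Iteration 1:
  x = (2 - (1)·0.0000) / (5) = 0.4000
  y = (-3 - (-1)·0.4000) / (4) = -0.6500
Residual b − A·x = (0.6500, 0.0000); ∞-norm = 0.6500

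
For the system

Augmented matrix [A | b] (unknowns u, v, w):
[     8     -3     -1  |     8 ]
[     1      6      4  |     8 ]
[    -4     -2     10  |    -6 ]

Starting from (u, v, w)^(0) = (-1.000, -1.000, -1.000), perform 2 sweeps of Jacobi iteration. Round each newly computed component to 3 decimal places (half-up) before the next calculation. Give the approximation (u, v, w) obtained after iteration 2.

(1.663, 2.050, 0.033)

Iteration 1:
  u = (8 - (-3)·-1.000 - (-1)·-1.000) / (8) = 0.500
  v = (8 - (1)·-1.000 - (4)·-1.000) / (6) = 2.167
  w = (-6 - (-4)·-1.000 - (-2)·-1.000) / (10) = -1.200
Iteration 2:
  u = (8 - (-3)·2.167 - (-1)·-1.200) / (8) = 1.663
  v = (8 - (1)·0.500 - (4)·-1.200) / (6) = 2.050
  w = (-6 - (-4)·0.500 - (-2)·2.167) / (10) = 0.033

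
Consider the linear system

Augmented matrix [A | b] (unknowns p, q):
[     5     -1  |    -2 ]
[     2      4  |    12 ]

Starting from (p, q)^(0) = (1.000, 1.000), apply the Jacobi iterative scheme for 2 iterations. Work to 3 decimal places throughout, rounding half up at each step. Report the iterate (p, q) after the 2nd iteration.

(0.100, 3.100)

Iteration 1:
  p = (-2 - (-1)·1.000) / (5) = -0.200
  q = (12 - (2)·1.000) / (4) = 2.500
Iteration 2:
  p = (-2 - (-1)·2.500) / (5) = 0.100
  q = (12 - (2)·-0.200) / (4) = 3.100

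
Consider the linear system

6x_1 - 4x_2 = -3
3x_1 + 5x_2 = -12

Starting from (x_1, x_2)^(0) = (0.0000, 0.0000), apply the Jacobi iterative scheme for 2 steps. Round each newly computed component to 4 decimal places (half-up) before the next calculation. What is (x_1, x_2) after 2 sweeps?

(-2.1000, -2.1000)

Iteration 1:
  x_1 = (-3 - (-4)·0.0000) / (6) = -0.5000
  x_2 = (-12 - (3)·0.0000) / (5) = -2.4000
Iteration 2:
  x_1 = (-3 - (-4)·-2.4000) / (6) = -2.1000
  x_2 = (-12 - (3)·-0.5000) / (5) = -2.1000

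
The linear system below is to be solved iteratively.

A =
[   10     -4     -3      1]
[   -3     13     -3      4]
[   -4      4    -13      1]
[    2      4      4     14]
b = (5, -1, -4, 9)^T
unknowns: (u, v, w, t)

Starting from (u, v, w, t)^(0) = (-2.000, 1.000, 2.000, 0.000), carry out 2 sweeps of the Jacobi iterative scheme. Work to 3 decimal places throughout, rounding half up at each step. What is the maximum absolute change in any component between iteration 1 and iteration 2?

1.403

Iteration 1:
  u = (5 - (-4)·1.000 - (-3)·2.000 - (1)·0.000) / (10) = 1.500
  v = (-1 - (-3)·-2.000 - (-3)·2.000 - (4)·0.000) / (13) = -0.077
  w = (-4 - (-4)·-2.000 - (4)·1.000 - (1)·0.000) / (-13) = 1.231
  t = (9 - (2)·-2.000 - (4)·1.000 - (4)·2.000) / (14) = 0.071
Iteration 2:
  u = (5 - (-4)·-0.077 - (-3)·1.231 - (1)·0.071) / (10) = 0.831
  v = (-1 - (-3)·1.500 - (-3)·1.231 - (4)·0.071) / (13) = 0.531
  w = (-4 - (-4)·1.500 - (4)·-0.077 - (1)·0.071) / (-13) = -0.172
  t = (9 - (2)·1.500 - (4)·-0.077 - (4)·1.231) / (14) = 0.099
Change: (-0.669, 0.608, -1.403, 0.028) → max |·| = 1.403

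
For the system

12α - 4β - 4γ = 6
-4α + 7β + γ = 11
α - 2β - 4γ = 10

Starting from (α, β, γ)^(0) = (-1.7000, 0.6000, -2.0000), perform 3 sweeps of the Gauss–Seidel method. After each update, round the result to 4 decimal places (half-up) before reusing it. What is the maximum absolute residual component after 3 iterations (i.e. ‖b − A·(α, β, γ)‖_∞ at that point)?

0.0824

Iteration 1:
  α = (6 - (-4)·0.6000 - (-4)·-2.0000) / (12) = 0.0333
  β = (11 - (-4)·0.0333 - (1)·-2.0000) / (7) = 1.8762
  γ = (10 - (1)·0.0333 - (-2)·1.8762) / (-4) = -3.4298
Iteration 2:
  α = (6 - (-4)·1.8762 - (-4)·-3.4298) / (12) = -0.0179
  β = (11 - (-4)·-0.0179 - (1)·-3.4298) / (7) = 2.0512
  γ = (10 - (1)·-0.0179 - (-2)·2.0512) / (-4) = -3.5301
Iteration 3:
  α = (6 - (-4)·2.0512 - (-4)·-3.5301) / (12) = 0.0070
  β = (11 - (-4)·0.0070 - (1)·-3.5301) / (7) = 2.0797
  γ = (10 - (1)·0.0070 - (-2)·2.0797) / (-4) = -3.5381
Residual b − A·x = (0.0824, 0.0082, 0.0000); ∞-norm = 0.0824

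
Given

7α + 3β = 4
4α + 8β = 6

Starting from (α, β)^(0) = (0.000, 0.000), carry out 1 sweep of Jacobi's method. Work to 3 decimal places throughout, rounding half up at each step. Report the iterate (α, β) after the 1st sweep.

Iteration 1:
  α = (4 - (3)·0.000) / (7) = 0.571
  β = (6 - (4)·0.000) / (8) = 0.750

(0.571, 0.750)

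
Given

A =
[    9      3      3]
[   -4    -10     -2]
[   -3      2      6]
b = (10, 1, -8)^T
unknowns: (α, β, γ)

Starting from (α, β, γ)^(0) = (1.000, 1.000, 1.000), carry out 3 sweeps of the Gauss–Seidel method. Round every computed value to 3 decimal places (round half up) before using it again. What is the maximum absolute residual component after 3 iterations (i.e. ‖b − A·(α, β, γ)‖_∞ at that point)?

Iteration 1:
  α = (10 - (3)·1.000 - (3)·1.000) / (9) = 0.444
  β = (1 - (-4)·0.444 - (-2)·1.000) / (-10) = -0.478
  γ = (-8 - (-3)·0.444 - (2)·-0.478) / (6) = -0.952
Iteration 2:
  α = (10 - (3)·-0.478 - (3)·-0.952) / (9) = 1.588
  β = (1 - (-4)·1.588 - (-2)·-0.952) / (-10) = -0.545
  γ = (-8 - (-3)·1.588 - (2)·-0.545) / (6) = -0.358
Iteration 3:
  α = (10 - (3)·-0.545 - (3)·-0.358) / (9) = 1.412
  β = (1 - (-4)·1.412 - (-2)·-0.358) / (-10) = -0.593
  γ = (-8 - (-3)·1.412 - (2)·-0.593) / (6) = -0.430
Residual b − A·x = (0.361, -0.142, 0.002); ∞-norm = 0.361

0.361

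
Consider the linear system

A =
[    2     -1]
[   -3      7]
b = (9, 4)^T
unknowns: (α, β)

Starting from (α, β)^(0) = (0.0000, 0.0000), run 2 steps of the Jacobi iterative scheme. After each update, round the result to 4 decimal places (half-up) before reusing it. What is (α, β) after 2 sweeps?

(4.7857, 2.5000)

Iteration 1:
  α = (9 - (-1)·0.0000) / (2) = 4.5000
  β = (4 - (-3)·0.0000) / (7) = 0.5714
Iteration 2:
  α = (9 - (-1)·0.5714) / (2) = 4.7857
  β = (4 - (-3)·4.5000) / (7) = 2.5000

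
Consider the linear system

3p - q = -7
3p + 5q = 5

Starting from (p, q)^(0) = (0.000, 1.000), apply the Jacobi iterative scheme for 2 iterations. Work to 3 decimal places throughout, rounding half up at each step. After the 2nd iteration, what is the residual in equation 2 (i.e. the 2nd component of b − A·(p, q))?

0.000

Iteration 1:
  p = (-7 - (-1)·1.000) / (3) = -2.000
  q = (5 - (3)·0.000) / (5) = 1.000
Iteration 2:
  p = (-7 - (-1)·1.000) / (3) = -2.000
  q = (5 - (3)·-2.000) / (5) = 2.200
Residual b − A·x = (1.200, 0.000)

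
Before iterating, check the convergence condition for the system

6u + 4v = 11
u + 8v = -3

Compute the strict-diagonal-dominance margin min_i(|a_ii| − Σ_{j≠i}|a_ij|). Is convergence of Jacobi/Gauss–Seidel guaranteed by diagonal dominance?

row 1: |6| − (4) = 2
row 2: |8| − (1) = 7
minimum over rows = 2 → strictly diagonally dominant (convergence guaranteed)

2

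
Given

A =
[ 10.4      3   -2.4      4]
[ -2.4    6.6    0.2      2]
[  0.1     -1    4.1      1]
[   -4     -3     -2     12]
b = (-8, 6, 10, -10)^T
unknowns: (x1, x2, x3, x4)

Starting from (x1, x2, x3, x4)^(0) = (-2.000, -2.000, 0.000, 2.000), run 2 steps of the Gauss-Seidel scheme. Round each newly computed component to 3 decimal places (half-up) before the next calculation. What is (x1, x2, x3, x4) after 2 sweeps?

(0.020, 1.111, 2.914, -0.063)

Iteration 1:
  x1 = (-8 - (3)·-2.000 - (-2.4)·0.000 - (4)·2.000) / (10.4) = -0.962
  x2 = (6 - (-2.4)·-0.962 - (0.2)·0.000 - (2)·2.000) / (6.6) = -0.047
  x3 = (10 - (0.1)·-0.962 - (-1)·-0.047 - (1)·2.000) / (4.1) = 1.963
  x4 = (-10 - (-4)·-0.962 - (-3)·-0.047 - (-2)·1.963) / (12) = -0.839
Iteration 2:
  x1 = (-8 - (3)·-0.047 - (-2.4)·1.963 - (4)·-0.839) / (10.4) = 0.020
  x2 = (6 - (-2.4)·0.020 - (0.2)·1.963 - (2)·-0.839) / (6.6) = 1.111
  x3 = (10 - (0.1)·0.020 - (-1)·1.111 - (1)·-0.839) / (4.1) = 2.914
  x4 = (-10 - (-4)·0.020 - (-3)·1.111 - (-2)·2.914) / (12) = -0.063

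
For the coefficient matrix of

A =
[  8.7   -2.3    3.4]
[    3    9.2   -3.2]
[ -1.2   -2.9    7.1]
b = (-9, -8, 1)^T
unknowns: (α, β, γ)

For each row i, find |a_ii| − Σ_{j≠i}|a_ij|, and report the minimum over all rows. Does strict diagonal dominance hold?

row 1: |8.7| − (2.3+3.4) = 3
row 2: |9.2| − (3+3.2) = 3
row 3: |7.1| − (1.2+2.9) = 3
minimum over rows = 3 → strictly diagonally dominant (convergence guaranteed)

3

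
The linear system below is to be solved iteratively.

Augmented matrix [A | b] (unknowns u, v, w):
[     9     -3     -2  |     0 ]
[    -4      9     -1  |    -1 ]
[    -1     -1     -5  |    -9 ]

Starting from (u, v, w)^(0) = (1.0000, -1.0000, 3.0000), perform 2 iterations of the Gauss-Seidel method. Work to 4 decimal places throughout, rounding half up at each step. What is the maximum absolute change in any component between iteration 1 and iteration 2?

Iteration 1:
  u = (0 - (-3)·-1.0000 - (-2)·3.0000) / (9) = 0.3333
  v = (-1 - (-4)·0.3333 - (-1)·3.0000) / (9) = 0.3704
  w = (-9 - (-1)·0.3333 - (-1)·0.3704) / (-5) = 1.6593
Iteration 2:
  u = (0 - (-3)·0.3704 - (-2)·1.6593) / (9) = 0.4922
  v = (-1 - (-4)·0.4922 - (-1)·1.6593) / (9) = 0.2920
  w = (-9 - (-1)·0.4922 - (-1)·0.2920) / (-5) = 1.6432
Change: (0.1589, -0.0784, -0.0161) → max |·| = 0.1589

0.1589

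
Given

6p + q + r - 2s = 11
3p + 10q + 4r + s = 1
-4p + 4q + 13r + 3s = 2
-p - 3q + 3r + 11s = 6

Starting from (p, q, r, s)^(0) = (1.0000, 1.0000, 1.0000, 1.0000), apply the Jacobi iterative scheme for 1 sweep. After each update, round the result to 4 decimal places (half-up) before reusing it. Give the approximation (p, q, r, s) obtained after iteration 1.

Iteration 1:
  p = (11 - (1)·1.0000 - (1)·1.0000 - (-2)·1.0000) / (6) = 1.8333
  q = (1 - (3)·1.0000 - (4)·1.0000 - (1)·1.0000) / (10) = -0.7000
  r = (2 - (-4)·1.0000 - (4)·1.0000 - (3)·1.0000) / (13) = -0.0769
  s = (6 - (-1)·1.0000 - (-3)·1.0000 - (3)·1.0000) / (11) = 0.6364

(1.8333, -0.7000, -0.0769, 0.6364)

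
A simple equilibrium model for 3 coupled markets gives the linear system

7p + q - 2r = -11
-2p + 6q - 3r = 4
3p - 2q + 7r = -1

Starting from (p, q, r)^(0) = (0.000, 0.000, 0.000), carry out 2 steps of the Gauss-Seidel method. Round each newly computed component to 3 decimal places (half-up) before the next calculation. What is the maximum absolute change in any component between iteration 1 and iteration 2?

Iteration 1:
  p = (-11 - (1)·0.000 - (-2)·0.000) / (7) = -1.571
  q = (4 - (-2)·-1.571 - (-3)·0.000) / (6) = 0.143
  r = (-1 - (3)·-1.571 - (-2)·0.143) / (7) = 0.571
Iteration 2:
  p = (-11 - (1)·0.143 - (-2)·0.571) / (7) = -1.429
  q = (4 - (-2)·-1.429 - (-3)·0.571) / (6) = 0.476
  r = (-1 - (3)·-1.429 - (-2)·0.476) / (7) = 0.606
Change: (0.142, 0.333, 0.035) → max |·| = 0.333

0.333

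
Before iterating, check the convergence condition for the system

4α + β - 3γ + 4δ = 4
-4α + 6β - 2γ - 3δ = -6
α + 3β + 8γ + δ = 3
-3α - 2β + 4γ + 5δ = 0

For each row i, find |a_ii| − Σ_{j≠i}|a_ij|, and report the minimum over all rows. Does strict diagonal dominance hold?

row 1: |4| − (1+3+4) = -4
row 2: |6| − (4+2+3) = -3
row 3: |8| − (1+3+1) = 3
row 4: |5| − (3+2+4) = -4
minimum over rows = -4 → not strictly diagonally dominant

-4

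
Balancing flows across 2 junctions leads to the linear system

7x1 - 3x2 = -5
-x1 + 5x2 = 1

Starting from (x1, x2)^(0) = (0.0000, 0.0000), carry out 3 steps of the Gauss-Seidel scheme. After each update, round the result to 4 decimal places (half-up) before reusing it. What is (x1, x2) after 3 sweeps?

Iteration 1:
  x1 = (-5 - (-3)·0.0000) / (7) = -0.7143
  x2 = (1 - (-1)·-0.7143) / (5) = 0.0571
Iteration 2:
  x1 = (-5 - (-3)·0.0571) / (7) = -0.6898
  x2 = (1 - (-1)·-0.6898) / (5) = 0.0620
Iteration 3:
  x1 = (-5 - (-3)·0.0620) / (7) = -0.6877
  x2 = (1 - (-1)·-0.6877) / (5) = 0.0625

(-0.6877, 0.0625)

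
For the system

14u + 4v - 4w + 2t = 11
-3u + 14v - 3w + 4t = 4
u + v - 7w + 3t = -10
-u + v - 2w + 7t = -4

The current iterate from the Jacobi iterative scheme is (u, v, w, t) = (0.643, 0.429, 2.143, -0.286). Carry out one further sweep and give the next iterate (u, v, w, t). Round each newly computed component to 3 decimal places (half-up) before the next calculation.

One sweep:
  u = (11 - (4)·0.429 - (-4)·2.143 - (2)·-0.286) / (14) = 1.316
  v = (4 - (-3)·0.643 - (-3)·2.143 - (4)·-0.286) / (14) = 0.964
  w = (-10 - (1)·0.643 - (1)·0.429 - (3)·-0.286) / (-7) = 1.459
  t = (-4 - (-1)·0.643 - (1)·0.429 - (-2)·2.143) / (7) = 0.071

(1.316, 0.964, 1.459, 0.071)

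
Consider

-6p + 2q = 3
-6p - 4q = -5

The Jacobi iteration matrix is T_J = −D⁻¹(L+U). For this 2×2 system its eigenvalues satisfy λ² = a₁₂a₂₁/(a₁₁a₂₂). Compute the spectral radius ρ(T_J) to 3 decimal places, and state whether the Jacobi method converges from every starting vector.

0.707

a₁₂a₂₁/(a₁₁a₂₂) = (2)·(-6) / ((-6)·(-4)) = -0.500000
ρ = √|-0.500000| = √0.500000 = 0.707
ρ < 1, so Jacobi converges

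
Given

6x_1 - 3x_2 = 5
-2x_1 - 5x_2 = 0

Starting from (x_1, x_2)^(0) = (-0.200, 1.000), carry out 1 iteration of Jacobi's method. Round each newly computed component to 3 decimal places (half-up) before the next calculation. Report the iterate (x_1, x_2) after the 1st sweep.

(1.333, 0.080)

Iteration 1:
  x_1 = (5 - (-3)·1.000) / (6) = 1.333
  x_2 = (0 - (-2)·-0.200) / (-5) = 0.080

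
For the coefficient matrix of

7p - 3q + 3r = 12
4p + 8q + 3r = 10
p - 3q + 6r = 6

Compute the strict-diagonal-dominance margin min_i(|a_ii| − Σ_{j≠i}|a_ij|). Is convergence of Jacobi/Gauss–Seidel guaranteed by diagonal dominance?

row 1: |7| − (3+3) = 1
row 2: |8| − (4+3) = 1
row 3: |6| − (1+3) = 2
minimum over rows = 1 → strictly diagonally dominant (convergence guaranteed)

1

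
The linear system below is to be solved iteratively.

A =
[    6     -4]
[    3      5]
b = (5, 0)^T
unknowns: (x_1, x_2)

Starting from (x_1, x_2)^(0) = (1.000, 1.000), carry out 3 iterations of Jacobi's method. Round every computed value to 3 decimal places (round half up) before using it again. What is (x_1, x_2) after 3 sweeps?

Iteration 1:
  x_1 = (5 - (-4)·1.000) / (6) = 1.500
  x_2 = (0 - (3)·1.000) / (5) = -0.600
Iteration 2:
  x_1 = (5 - (-4)·-0.600) / (6) = 0.433
  x_2 = (0 - (3)·1.500) / (5) = -0.900
Iteration 3:
  x_1 = (5 - (-4)·-0.900) / (6) = 0.233
  x_2 = (0 - (3)·0.433) / (5) = -0.260

(0.233, -0.260)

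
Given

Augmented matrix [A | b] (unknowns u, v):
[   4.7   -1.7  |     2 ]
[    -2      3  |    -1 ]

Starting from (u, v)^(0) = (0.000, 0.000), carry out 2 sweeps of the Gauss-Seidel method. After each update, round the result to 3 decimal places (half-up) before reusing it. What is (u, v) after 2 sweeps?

Iteration 1:
  u = (2 - (-1.7)·0.000) / (4.7) = 0.426
  v = (-1 - (-2)·0.426) / (3) = -0.049
Iteration 2:
  u = (2 - (-1.7)·-0.049) / (4.7) = 0.408
  v = (-1 - (-2)·0.408) / (3) = -0.061

(0.408, -0.061)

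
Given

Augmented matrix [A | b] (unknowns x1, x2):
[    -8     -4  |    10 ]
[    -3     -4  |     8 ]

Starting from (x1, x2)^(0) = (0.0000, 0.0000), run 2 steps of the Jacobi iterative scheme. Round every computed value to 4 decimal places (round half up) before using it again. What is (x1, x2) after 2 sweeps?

(-0.2500, -1.0625)

Iteration 1:
  x1 = (10 - (-4)·0.0000) / (-8) = -1.2500
  x2 = (8 - (-3)·0.0000) / (-4) = -2.0000
Iteration 2:
  x1 = (10 - (-4)·-2.0000) / (-8) = -0.2500
  x2 = (8 - (-3)·-1.2500) / (-4) = -1.0625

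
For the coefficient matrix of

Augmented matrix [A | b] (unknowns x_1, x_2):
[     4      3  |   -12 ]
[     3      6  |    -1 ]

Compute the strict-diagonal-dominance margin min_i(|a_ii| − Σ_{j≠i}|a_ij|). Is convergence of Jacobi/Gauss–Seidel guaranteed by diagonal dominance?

1

row 1: |4| − (3) = 1
row 2: |6| − (3) = 3
minimum over rows = 1 → strictly diagonally dominant (convergence guaranteed)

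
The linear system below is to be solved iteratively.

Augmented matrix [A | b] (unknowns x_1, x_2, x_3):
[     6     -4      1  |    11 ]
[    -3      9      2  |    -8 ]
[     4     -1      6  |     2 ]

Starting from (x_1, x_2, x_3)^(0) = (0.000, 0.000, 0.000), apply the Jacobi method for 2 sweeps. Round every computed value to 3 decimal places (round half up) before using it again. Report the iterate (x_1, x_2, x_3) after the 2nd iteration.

Iteration 1:
  x_1 = (11 - (-4)·0.000 - (1)·0.000) / (6) = 1.833
  x_2 = (-8 - (-3)·0.000 - (2)·0.000) / (9) = -0.889
  x_3 = (2 - (4)·0.000 - (-1)·0.000) / (6) = 0.333
Iteration 2:
  x_1 = (11 - (-4)·-0.889 - (1)·0.333) / (6) = 1.185
  x_2 = (-8 - (-3)·1.833 - (2)·0.333) / (9) = -0.352
  x_3 = (2 - (4)·1.833 - (-1)·-0.889) / (6) = -1.037

(1.185, -0.352, -1.037)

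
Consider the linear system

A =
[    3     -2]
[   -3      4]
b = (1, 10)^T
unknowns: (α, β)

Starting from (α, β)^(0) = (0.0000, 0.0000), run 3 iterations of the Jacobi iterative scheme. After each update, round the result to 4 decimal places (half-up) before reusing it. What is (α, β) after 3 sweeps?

Iteration 1:
  α = (1 - (-2)·0.0000) / (3) = 0.3333
  β = (10 - (-3)·0.0000) / (4) = 2.5000
Iteration 2:
  α = (1 - (-2)·2.5000) / (3) = 2.0000
  β = (10 - (-3)·0.3333) / (4) = 2.7500
Iteration 3:
  α = (1 - (-2)·2.7500) / (3) = 2.1667
  β = (10 - (-3)·2.0000) / (4) = 4.0000

(2.1667, 4.0000)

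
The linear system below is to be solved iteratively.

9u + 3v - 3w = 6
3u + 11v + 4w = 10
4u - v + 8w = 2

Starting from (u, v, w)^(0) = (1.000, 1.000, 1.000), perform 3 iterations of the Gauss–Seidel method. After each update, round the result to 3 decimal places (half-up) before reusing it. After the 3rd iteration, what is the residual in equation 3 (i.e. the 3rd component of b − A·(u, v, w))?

Iteration 1:
  u = (6 - (3)·1.000 - (-3)·1.000) / (9) = 0.667
  v = (10 - (3)·0.667 - (4)·1.000) / (11) = 0.364
  w = (2 - (4)·0.667 - (-1)·0.364) / (8) = -0.038
Iteration 2:
  u = (6 - (3)·0.364 - (-3)·-0.038) / (9) = 0.533
  v = (10 - (3)·0.533 - (4)·-0.038) / (11) = 0.778
  w = (2 - (4)·0.533 - (-1)·0.778) / (8) = 0.081
Iteration 3:
  u = (6 - (3)·0.778 - (-3)·0.081) / (9) = 0.434
  v = (10 - (3)·0.434 - (4)·0.081) / (11) = 0.761
  w = (2 - (4)·0.434 - (-1)·0.761) / (8) = 0.128
Residual b − A·x = (0.195, -0.185, 0.001)

0.001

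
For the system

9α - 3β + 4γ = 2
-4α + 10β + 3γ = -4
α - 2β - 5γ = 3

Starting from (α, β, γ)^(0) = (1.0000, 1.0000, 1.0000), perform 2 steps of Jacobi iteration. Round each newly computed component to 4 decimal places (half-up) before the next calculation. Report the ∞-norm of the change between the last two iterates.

0.3667

Iteration 1:
  α = (2 - (-3)·1.0000 - (4)·1.0000) / (9) = 0.1111
  β = (-4 - (-4)·1.0000 - (3)·1.0000) / (10) = -0.3000
  γ = (3 - (1)·1.0000 - (-2)·1.0000) / (-5) = -0.8000
Iteration 2:
  α = (2 - (-3)·-0.3000 - (4)·-0.8000) / (9) = 0.4778
  β = (-4 - (-4)·0.1111 - (3)·-0.8000) / (10) = -0.1156
  γ = (3 - (1)·0.1111 - (-2)·-0.3000) / (-5) = -0.4578
Change: (0.3667, 0.1844, 0.3422) → max |·| = 0.3667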